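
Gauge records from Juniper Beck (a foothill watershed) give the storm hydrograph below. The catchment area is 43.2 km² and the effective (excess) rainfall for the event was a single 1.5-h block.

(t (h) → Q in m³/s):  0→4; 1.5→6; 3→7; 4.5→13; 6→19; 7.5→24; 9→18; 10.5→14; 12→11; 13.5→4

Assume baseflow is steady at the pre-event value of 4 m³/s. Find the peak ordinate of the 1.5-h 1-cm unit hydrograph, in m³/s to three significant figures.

Direct runoff: 0.0, 2.0, 3.0, 9.0, 15.0, 20.0, 14.0, 10.0, 7.0, 0.0 m³/s; ΣQ_DR = 80.00 m³/s, peak = 20.0 m³/s.
Runoff depth d = ΣQ_DR·Δt / A = 80.00 × 5400 / (43.2 km²) = 10.00 mm.
The 1-cm UH is the DRH scaled by (10 mm)/d, so U_p = 20.0 × 10/10.00 = 20.0 m³/s.

U_p ≈ 20.0 m³/s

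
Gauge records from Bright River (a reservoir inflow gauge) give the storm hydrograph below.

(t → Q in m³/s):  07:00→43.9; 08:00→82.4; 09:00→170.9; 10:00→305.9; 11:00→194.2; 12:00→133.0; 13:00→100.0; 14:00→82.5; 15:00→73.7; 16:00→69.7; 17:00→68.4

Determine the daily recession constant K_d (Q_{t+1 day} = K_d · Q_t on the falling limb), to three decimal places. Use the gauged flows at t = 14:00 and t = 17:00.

K_d ≈ 0.223

Between t = 14:00 and t = 17:00 the flow falls from 82.5 to 68.4 m³/s over 3×1 h = 3 h.
Per-interval ratio K = (68.4/82.5)^(1/3) = 0.9394; K_d = K^(24/1) = 0.223.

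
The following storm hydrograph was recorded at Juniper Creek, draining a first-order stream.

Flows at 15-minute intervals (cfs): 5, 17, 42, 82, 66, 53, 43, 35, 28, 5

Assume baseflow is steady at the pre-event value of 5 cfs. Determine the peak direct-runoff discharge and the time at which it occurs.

Subtracting baseflow gives direct-runoff ordinates: 0.0, 12.0, 37.0, 77.0, 61.0, 48.0, 38.0, 30.0, 23.0, 0.0 cfs.
The maximum is 77.0 cfs, occurring at the reading for t = 0.75 h.

Q_p = 77.0 cfs at t = 0.75 h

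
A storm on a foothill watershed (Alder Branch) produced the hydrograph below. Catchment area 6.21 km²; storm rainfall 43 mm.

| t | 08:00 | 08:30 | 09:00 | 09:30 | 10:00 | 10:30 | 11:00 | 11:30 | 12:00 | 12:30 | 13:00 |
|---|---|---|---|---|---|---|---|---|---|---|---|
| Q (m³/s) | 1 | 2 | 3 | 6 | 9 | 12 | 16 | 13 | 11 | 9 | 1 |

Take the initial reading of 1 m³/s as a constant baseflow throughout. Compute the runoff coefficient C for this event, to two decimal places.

C ≈ 0.49

ΣQ_DR = 72.00 m³/s; V = ΣQ_DR·Δt = 1.296 × 10^5 m³.
Runoff depth d = V / A = 20.87 mm.
C = d / P = 20.87 / 43 = 0.49.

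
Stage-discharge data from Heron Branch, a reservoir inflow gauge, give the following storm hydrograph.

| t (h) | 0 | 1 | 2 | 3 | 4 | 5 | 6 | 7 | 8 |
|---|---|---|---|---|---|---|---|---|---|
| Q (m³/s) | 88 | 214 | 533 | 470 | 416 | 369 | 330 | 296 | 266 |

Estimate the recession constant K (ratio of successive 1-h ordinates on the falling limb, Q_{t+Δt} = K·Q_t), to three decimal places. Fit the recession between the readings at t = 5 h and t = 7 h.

Using the recession-limb readings at t = 5 h and t = 7 h: Q falls from 369 to 296 m³/s over 2 intervals.
K = (Q₂/Q₁)^(1/2) = (296/369)^(1/2) = 0.896.

K ≈ 0.896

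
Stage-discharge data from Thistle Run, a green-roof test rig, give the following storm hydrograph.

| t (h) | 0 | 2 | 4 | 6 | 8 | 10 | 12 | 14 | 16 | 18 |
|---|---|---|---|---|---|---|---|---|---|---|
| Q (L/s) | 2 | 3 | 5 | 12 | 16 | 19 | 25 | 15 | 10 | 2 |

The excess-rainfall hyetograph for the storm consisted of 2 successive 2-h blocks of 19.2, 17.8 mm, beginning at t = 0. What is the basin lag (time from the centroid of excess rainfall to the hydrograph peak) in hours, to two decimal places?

Centroid of excess rainfall: t_c = Σ P_i·t̄_i / ΣP_i = 1.9622 h (block centres at 1, 3 h).
Hydrograph peak occurs at t = 12 h, so basin lag t_L = 12 − 1.9622 = 10.04 h.

t_L ≈ 10.04 h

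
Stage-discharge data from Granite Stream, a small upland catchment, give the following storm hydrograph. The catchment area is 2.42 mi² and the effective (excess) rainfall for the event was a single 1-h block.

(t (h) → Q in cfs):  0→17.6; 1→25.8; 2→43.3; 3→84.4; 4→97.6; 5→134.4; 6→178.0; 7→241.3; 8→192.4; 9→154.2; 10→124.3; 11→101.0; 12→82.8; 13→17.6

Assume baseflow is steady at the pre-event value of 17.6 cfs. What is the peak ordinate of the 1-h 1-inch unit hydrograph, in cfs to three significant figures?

Direct runoff: 0.0, 8.2, 25.7, 66.8, 80.0, 116.8, 160.4, 223.7, 174.8, 136.6, 106.7, 83.4, 65.2, 0.0 cfs; ΣQ_DR = 1248 cfs, peak = 223.7 cfs.
Runoff depth d = ΣQ_DR·Δt / A = 1248 × 3600 / (2.42 mi²) = 0.7993 in.
The 1-inch UH is the DRH scaled by (1 in)/d, so U_p = 223.7 × 1/0.7993 = 280 cfs.

U_p ≈ 280 cfs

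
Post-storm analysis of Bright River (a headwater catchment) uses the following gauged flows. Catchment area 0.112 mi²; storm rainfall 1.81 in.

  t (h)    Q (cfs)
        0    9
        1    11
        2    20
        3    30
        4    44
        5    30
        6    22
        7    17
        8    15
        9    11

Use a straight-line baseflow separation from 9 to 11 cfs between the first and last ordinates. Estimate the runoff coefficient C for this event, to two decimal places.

C ≈ 0.83

ΣQ_DR = 109.0 cfs; V = ΣQ_DR·Δt = 3.924 × 10^5 ft³.
Runoff depth d = V / A = 1.508 in.
C = d / P = 1.508 / 1.81 = 0.83.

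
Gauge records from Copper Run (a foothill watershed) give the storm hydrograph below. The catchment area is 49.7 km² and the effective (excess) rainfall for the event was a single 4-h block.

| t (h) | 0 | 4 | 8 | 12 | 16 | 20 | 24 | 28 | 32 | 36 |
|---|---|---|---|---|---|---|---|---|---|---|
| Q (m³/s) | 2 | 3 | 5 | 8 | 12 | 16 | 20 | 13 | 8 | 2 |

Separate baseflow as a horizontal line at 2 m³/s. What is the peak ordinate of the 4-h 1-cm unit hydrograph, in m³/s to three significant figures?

Direct runoff: 0.0, 1.0, 3.0, 6.0, 10.0, 14.0, 18.0, 11.0, 6.0, 0.0 m³/s; ΣQ_DR = 69.00 m³/s, peak = 18.0 m³/s.
Runoff depth d = ΣQ_DR·Δt / A = 69.00 × 14400 / (49.7 km²) = 19.99 mm.
The 1-cm UH is the DRH scaled by (10 mm)/d, so U_p = 18.0 × 10/19.99 = 9.00 m³/s.

U_p ≈ 9.00 m³/s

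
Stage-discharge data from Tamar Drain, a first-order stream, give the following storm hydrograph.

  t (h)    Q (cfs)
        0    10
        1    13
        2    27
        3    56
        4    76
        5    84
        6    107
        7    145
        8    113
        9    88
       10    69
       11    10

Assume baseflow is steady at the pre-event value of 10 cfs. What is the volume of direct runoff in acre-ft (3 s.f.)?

V ≈ 56.0 acre-ft

Direct-runoff ordinates (Q − Q_b): 0.0, 3.0, 17.0, 46.0, 66.0, 74.0, 97.0, 135.0, 103.0, 78.0, 59.0, 0.0 cfs.
ΣQ_DR = 678.0 cfs.
With Δt = 1 h = 3600 s, V = ΣQ_DR · Δt = 678.0 × 3600 = 2.44 × 10^6 ft³ = 56.0 acre-ft.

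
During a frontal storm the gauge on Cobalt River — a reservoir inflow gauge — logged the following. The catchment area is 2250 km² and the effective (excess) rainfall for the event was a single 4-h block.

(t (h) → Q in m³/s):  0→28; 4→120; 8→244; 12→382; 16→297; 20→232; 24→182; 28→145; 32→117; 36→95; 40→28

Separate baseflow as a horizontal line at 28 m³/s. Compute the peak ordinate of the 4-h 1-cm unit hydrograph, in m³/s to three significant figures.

U_p ≈ 354 m³/s

Direct runoff: 0.0, 92.0, 216.0, 354.0, 269.0, 204.0, 154.0, 117.0, 89.0, 67.0, 0.0 m³/s; ΣQ_DR = 1562 m³/s, peak = 354.0 m³/s.
Runoff depth d = ΣQ_DR·Δt / A = 1562 × 14400 / (2250 km²) = 9.997 mm.
The 1-cm UH is the DRH scaled by (10 mm)/d, so U_p = 354.0 × 10/9.997 = 354 m³/s.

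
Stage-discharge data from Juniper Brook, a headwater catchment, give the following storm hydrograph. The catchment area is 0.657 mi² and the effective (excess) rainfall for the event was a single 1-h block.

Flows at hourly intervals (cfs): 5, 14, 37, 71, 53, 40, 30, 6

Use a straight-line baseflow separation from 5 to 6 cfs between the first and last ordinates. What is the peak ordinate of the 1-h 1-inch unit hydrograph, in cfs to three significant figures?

Direct runoff: 0.00, 8.86, 31.71, 65.57, 47.43, 34.29, 24.14, 0.00 cfs; ΣQ_DR = 212.0 cfs, peak = 65.57 cfs.
Runoff depth d = ΣQ_DR·Δt / A = 212.0 × 3600 / (0.657 mi²) = 0.5000 in.
The 1-inch UH is the DRH scaled by (1 in)/d, so U_p = 65.57 × 1/0.5000 = 131 cfs.

U_p ≈ 131 cfs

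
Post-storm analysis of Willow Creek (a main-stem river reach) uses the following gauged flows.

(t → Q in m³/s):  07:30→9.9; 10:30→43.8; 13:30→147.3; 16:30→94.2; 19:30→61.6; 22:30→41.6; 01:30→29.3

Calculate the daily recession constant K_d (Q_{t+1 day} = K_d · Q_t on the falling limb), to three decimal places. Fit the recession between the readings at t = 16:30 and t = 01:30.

K_d ≈ 0.044

Between t = 16:30 and t = 01:30 the flow falls from 94.2 to 29.3 m³/s over 3×3 h = 9 h.
Per-interval ratio K = (29.3/94.2)^(1/3) = 0.6775; K_d = K^(24/3) = 0.044.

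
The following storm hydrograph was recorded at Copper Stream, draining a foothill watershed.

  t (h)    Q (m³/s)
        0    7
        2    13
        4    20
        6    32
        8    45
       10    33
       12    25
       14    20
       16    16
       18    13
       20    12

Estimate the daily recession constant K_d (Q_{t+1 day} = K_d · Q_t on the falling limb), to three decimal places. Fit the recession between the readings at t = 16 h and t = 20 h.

K_d ≈ 0.178

Between t = 16 h and t = 20 h the flow falls from 16 to 12 m³/s over 2×2 h = 4 h.
Per-interval ratio K = (12/16)^(1/2) = 0.8660; K_d = K^(24/2) = 0.178.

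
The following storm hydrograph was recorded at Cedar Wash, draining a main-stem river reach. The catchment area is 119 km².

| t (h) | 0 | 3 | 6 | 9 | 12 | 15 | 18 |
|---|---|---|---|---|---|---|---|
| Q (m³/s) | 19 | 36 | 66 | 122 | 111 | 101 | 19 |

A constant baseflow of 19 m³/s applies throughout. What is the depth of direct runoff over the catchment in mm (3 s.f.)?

d ≈ 30.9 mm

Direct runoff: 0.0, 17.0, 47.0, 103.0, 92.0, 82.0, 0.0 m³/s; ΣQ_DR = 341.0 m³/s.
V = ΣQ_DR · Δt = 341.0 × 10800 s = 3.683 × 10^6 m³.
Over A = 119 km², depth = V / A = 30.9 mm.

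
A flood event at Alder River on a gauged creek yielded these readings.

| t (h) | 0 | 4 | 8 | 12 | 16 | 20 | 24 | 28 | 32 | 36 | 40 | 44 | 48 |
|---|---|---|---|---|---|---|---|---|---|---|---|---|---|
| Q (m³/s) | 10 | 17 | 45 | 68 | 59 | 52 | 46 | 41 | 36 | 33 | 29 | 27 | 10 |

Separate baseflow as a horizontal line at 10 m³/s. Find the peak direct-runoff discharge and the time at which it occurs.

Q_p = 58.0 m³/s at t = 12 h

Subtracting baseflow gives direct-runoff ordinates: 0.0, 7.0, 35.0, 58.0, 49.0, 42.0, 36.0, 31.0, 26.0, 23.0, 19.0, 17.0, 0.0 m³/s.
The maximum is 58.0 m³/s, occurring at the reading for t = 12 h.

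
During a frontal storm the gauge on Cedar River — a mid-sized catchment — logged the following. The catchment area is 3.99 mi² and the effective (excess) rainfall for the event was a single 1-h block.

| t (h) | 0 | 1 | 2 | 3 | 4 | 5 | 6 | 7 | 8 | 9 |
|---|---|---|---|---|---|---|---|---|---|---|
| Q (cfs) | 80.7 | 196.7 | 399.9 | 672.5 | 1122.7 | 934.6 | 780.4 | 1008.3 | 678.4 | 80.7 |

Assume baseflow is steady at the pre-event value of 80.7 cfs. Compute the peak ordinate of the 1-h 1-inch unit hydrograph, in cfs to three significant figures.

U_p ≈ 521 cfs

Direct runoff: 0.0, 116.0, 319.2, 591.8, 1042.0, 853.9, 699.7, 927.6, 597.7, 0.0 cfs; ΣQ_DR = 5148 cfs, peak = 1042.0 cfs.
Runoff depth d = ΣQ_DR·Δt / A = 5148 × 3600 / (3.99 mi²) = 1.999 in.
The 1-inch UH is the DRH scaled by (1 in)/d, so U_p = 1042.0 × 1/1.999 = 521 cfs.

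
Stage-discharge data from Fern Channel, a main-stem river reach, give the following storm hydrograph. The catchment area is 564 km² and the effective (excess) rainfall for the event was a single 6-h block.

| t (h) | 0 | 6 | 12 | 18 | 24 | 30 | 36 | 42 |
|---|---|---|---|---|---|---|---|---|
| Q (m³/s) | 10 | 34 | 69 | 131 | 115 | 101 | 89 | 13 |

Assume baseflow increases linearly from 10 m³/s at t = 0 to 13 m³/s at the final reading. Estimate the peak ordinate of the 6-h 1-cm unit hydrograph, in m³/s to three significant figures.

Direct runoff: 0.00, 23.57, 58.14, 119.71, 103.29, 88.86, 76.43, 0.00 m³/s; ΣQ_DR = 470.0 m³/s, peak = 119.71 m³/s.
Runoff depth d = ΣQ_DR·Δt / A = 470.0 × 21600 / (564 km²) = 18.00 mm.
The 1-cm UH is the DRH scaled by (10 mm)/d, so U_p = 119.71 × 10/18.00 = 66.5 m³/s.

U_p ≈ 66.5 m³/s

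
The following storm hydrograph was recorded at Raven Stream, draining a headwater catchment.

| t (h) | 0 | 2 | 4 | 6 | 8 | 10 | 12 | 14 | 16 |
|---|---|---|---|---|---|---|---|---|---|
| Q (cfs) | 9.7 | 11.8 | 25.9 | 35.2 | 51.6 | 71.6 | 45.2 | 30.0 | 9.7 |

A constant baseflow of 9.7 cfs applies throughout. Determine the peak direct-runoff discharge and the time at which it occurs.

Subtracting baseflow gives direct-runoff ordinates: 0.0, 2.1, 16.2, 25.5, 41.9, 61.9, 35.5, 20.3, 0.0 cfs.
The maximum is 61.9 cfs, occurring at the reading for t = 10 h.

Q_p = 61.9 cfs at t = 10 h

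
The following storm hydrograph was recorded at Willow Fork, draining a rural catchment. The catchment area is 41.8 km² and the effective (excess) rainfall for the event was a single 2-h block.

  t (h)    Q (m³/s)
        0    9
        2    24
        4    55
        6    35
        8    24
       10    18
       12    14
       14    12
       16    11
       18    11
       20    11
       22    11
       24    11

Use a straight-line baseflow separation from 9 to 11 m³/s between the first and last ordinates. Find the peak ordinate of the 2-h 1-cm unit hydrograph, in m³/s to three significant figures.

U_p ≈ 22.9 m³/s

Direct runoff: 0.00, 14.83, 45.67, 25.50, 14.33, 8.17, 4.00, 1.83, 0.67, 0.50, 0.33, 0.17, 0.00 m³/s; ΣQ_DR = 116.0 m³/s, peak = 45.67 m³/s.
Runoff depth d = ΣQ_DR·Δt / A = 116.0 × 7200 / (41.8 km²) = 19.98 mm.
The 1-cm UH is the DRH scaled by (10 mm)/d, so U_p = 45.67 × 10/19.98 = 22.9 m³/s.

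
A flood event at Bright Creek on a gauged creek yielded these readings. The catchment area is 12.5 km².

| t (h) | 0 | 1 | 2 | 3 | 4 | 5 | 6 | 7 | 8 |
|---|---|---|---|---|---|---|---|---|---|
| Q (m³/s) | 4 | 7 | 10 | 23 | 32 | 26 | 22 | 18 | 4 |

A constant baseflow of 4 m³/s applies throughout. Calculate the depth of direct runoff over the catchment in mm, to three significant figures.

Direct runoff: 0.0, 3.0, 6.0, 19.0, 28.0, 22.0, 18.0, 14.0, 0.0 m³/s; ΣQ_DR = 110.0 m³/s.
V = ΣQ_DR · Δt = 110.0 × 3600 s = 3.960 × 10^5 m³.
Over A = 12.5 km², depth = V / A = 31.7 mm.

d ≈ 31.7 mm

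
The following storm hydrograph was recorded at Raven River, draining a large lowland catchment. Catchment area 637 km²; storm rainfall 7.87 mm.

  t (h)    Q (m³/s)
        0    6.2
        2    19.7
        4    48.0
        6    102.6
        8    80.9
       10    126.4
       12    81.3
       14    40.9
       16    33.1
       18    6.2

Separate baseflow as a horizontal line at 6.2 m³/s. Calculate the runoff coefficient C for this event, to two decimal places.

C ≈ 0.69

ΣQ_DR = 483.3 m³/s; V = ΣQ_DR·Δt = 3.480 × 10^6 m³.
Runoff depth d = V / A = 5.463 mm.
C = d / P = 5.463 / 7.87 = 0.69.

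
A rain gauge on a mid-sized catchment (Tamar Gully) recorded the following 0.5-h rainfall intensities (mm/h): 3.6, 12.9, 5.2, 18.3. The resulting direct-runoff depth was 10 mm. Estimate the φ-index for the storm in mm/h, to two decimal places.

Only the 2 blocks with intensity above φ contribute runoff: 12.9, 18.3 mm/h.
Σ(I−φ)·Δt = d  ⇒  (12.9+18.3 − 2φ)·0.5 = 10
φ = (31.20 − 10/0.5) / 2 = 5.60 mm/h.

φ ≈ 5.60 mm/h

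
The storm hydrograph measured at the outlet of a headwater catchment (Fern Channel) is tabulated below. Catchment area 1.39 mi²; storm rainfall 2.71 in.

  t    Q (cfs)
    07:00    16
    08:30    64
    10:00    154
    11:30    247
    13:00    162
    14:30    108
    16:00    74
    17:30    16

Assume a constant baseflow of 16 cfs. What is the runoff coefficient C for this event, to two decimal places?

C ≈ 0.44

ΣQ_DR = 713.0 cfs; V = ΣQ_DR·Δt = 3.850 × 10^6 ft³.
Runoff depth d = V / A = 1.192 in.
C = d / P = 1.192 / 2.71 = 0.44.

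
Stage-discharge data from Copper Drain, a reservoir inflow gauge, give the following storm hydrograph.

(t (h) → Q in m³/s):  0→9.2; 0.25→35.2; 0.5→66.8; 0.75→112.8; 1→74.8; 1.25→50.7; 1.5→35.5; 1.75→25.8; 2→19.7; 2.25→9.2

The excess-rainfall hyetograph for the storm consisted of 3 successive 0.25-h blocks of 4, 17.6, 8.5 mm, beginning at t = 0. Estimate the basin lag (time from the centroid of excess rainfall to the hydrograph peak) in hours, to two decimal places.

Centroid of excess rainfall: t_c = Σ P_i·t̄_i / ΣP_i = 0.4124 h (block centres at 0.125, 0.375, 0.625 h).
Hydrograph peak occurs at t = 0.75 h, so basin lag t_L = 0.75 − 0.4124 = 0.34 h.

t_L ≈ 0.34 h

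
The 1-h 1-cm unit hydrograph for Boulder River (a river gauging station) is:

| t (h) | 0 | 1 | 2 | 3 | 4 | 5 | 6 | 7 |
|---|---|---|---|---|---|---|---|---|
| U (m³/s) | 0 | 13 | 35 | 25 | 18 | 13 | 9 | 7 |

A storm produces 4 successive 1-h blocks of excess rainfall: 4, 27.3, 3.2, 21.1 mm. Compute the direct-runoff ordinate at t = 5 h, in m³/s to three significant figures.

By discrete convolution, Q_j = Σ (P_i / 10 mm) · U_{j−i}.
At t = 5 h (j=5): Q = (4/10)·13 + (27.3/10)·18 + (3.2/10)·25 + (21.1/10)·35 = 136 m³/s.

Q ≈ 136 m³/s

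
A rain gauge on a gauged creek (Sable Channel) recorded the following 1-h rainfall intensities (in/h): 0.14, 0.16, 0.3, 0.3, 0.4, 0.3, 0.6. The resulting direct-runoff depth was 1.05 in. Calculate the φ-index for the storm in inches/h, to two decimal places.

φ ≈ 0.17 in/h

Only the 5 blocks with intensity above φ contribute runoff: 0.3, 0.3, 0.4, 0.3, 0.6 in/h.
Σ(I−φ)·Δt = d  ⇒  (0.3+0.3+0.4+0.3+0.6 − 5φ)·1 = 1.05
φ = (1.900 − 1.05/1) / 5 = 0.17 in/h.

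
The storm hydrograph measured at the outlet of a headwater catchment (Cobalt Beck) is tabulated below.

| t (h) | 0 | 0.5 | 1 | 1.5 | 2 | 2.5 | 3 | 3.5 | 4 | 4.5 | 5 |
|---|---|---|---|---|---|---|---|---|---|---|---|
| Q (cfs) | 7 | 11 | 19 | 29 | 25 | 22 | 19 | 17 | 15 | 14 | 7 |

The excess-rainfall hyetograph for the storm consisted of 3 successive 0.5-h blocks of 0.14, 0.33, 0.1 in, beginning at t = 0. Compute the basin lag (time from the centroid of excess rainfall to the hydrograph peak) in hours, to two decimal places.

Centroid of excess rainfall: t_c = Σ P_i·t̄_i / ΣP_i = 0.7149 h (block centres at 0.25, 0.75, 1.25 h).
Hydrograph peak occurs at t = 1.5 h, so basin lag t_L = 1.5 − 0.7149 = 0.79 h.

t_L ≈ 0.79 h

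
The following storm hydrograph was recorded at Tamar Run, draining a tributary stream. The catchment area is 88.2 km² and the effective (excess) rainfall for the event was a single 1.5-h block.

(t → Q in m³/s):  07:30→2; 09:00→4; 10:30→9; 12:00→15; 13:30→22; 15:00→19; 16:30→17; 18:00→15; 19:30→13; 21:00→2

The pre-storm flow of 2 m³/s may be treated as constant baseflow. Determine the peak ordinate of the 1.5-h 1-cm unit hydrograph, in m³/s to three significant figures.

Direct runoff: 0.0, 2.0, 7.0, 13.0, 20.0, 17.0, 15.0, 13.0, 11.0, 0.0 m³/s; ΣQ_DR = 98.00 m³/s, peak = 20.0 m³/s.
Runoff depth d = ΣQ_DR·Δt / A = 98.00 × 5400 / (88.2 km²) = 6.000 mm.
The 1-cm UH is the DRH scaled by (10 mm)/d, so U_p = 20.0 × 10/6.000 = 33.3 m³/s.

U_p ≈ 33.3 m³/s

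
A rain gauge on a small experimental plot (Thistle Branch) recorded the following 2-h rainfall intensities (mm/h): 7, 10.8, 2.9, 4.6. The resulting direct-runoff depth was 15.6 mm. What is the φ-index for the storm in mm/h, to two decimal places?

Only the 2 blocks with intensity above φ contribute runoff: 7, 10.8 mm/h.
Σ(I−φ)·Δt = d  ⇒  (7+10.8 − 2φ)·2 = 15.6
φ = (17.80 − 15.6/2) / 2 = 5.00 mm/h.

φ ≈ 5.00 mm/h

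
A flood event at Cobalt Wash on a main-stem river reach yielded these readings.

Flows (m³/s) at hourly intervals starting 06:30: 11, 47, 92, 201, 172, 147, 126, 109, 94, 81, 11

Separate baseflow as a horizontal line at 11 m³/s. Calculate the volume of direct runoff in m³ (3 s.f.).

Direct-runoff ordinates (Q − Q_b): 0.0, 36.0, 81.0, 190.0, 161.0, 136.0, 115.0, 98.0, 83.0, 70.0, 0.0 m³/s.
ΣQ_DR = 970.0 m³/s.
With Δt = 1 h = 3600 s, V = ΣQ_DR · Δt = 970.0 × 3600 = 3.49 × 10^6 m³.

V ≈ 3.49 × 10^6 m³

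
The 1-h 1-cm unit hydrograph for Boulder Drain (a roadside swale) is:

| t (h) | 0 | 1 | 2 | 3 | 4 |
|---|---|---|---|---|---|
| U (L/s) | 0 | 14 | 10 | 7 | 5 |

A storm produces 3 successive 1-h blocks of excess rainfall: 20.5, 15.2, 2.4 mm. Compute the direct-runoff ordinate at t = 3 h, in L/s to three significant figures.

By discrete convolution, Q_j = Σ (P_i / 10 mm) · U_{j−i}.
At t = 3 h (j=3): Q = (20.5/10)·7 + (15.2/10)·10 + (2.4/10)·14 = 32.9 L/s.

Q ≈ 32.9 L/s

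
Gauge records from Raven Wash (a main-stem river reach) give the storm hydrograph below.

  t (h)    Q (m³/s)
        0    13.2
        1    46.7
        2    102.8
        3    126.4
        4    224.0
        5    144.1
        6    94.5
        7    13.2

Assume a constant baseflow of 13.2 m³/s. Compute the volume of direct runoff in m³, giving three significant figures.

Direct-runoff ordinates (Q − Q_b): 0.0, 33.5, 89.6, 113.2, 210.8, 130.9, 81.3, 0.0 m³/s.
ΣQ_DR = 659.3 m³/s.
With Δt = 1 h = 3600 s, V = ΣQ_DR · Δt = 659.3 × 3600 = 2.37 × 10^6 m³.

V ≈ 2.37 × 10^6 m³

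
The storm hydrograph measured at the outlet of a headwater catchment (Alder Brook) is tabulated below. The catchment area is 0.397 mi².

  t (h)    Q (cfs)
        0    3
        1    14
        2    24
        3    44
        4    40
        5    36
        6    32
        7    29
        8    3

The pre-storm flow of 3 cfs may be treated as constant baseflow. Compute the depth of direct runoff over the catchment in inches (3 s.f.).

Direct runoff: 0.0, 11.0, 21.0, 41.0, 37.0, 33.0, 29.0, 26.0, 0.0 cfs; ΣQ_DR = 198.0 cfs.
V = ΣQ_DR · Δt = 198.0 × 3600 s = 7.128 × 10^5 ft³.
Over A = 0.397 mi², depth = V / A = 0.773 in.

d ≈ 0.773 in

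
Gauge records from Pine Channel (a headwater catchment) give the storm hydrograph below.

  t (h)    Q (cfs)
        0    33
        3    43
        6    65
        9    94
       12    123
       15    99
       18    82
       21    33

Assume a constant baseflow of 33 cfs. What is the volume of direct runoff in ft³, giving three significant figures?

V ≈ 3.33 × 10^6 ft³

Direct-runoff ordinates (Q − Q_b): 0.0, 10.0, 32.0, 61.0, 90.0, 66.0, 49.0, 0.0 cfs.
ΣQ_DR = 308.0 cfs.
With Δt = 3 h = 10800 s, V = ΣQ_DR · Δt = 308.0 × 10800 = 3.33 × 10^6 ft³.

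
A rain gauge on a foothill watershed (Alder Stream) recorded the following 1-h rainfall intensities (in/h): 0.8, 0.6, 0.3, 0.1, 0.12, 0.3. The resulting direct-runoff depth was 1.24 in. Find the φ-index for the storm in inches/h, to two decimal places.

φ ≈ 0.19 in/h

Only the 4 blocks with intensity above φ contribute runoff: 0.8, 0.6, 0.3, 0.3 in/h.
Σ(I−φ)·Δt = d  ⇒  (0.8+0.6+0.3+0.3 − 4φ)·1 = 1.24
φ = (2.000 − 1.24/1) / 4 = 0.19 in/h.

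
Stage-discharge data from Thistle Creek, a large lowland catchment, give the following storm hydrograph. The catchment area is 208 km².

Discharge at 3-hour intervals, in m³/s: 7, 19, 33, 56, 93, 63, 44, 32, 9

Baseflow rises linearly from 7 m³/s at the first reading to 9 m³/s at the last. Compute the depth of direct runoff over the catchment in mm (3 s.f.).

d ≈ 14.7 mm

Direct runoff: 0.00, 11.75, 25.50, 48.25, 85.00, 54.75, 35.50, 23.25, 0.00 m³/s; ΣQ_DR = 284.0 m³/s.
V = ΣQ_DR · Δt = 284.0 × 10800 s = 3.067 × 10^6 m³.
Over A = 208 km², depth = V / A = 14.7 mm.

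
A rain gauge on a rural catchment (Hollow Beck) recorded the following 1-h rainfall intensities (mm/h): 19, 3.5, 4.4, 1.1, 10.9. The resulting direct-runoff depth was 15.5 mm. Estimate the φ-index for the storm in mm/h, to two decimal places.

φ ≈ 7.20 mm/h

Only the 2 blocks with intensity above φ contribute runoff: 19, 10.9 mm/h.
Σ(I−φ)·Δt = d  ⇒  (19+10.9 − 2φ)·1 = 15.5
φ = (29.90 − 15.5/1) / 2 = 7.20 mm/h.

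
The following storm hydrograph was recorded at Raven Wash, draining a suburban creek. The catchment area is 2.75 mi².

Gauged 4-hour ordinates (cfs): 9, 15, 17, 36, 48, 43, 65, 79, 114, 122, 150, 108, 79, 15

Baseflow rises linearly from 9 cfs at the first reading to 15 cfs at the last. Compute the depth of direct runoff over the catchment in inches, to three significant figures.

Direct runoff: 0.00, 5.54, 7.08, 25.62, 37.15, 31.69, 53.23, 66.77, 101.31, 108.85, 136.38, 93.92, 64.46, 0.00 cfs; ΣQ_DR = 732.0 cfs.
V = ΣQ_DR · Δt = 732.0 × 14400 s = 1.054 × 10^7 ft³.
Over A = 2.75 mi², depth = V / A = 1.65 in.

d ≈ 1.65 in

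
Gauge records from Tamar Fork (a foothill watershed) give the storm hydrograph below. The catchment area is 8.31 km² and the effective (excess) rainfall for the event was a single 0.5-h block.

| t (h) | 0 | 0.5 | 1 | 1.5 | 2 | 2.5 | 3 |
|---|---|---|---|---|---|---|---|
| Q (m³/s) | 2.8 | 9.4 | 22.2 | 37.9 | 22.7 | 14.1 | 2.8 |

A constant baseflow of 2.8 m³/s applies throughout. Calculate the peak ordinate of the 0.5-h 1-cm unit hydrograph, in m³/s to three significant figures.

Direct runoff: 0.0, 6.6, 19.4, 35.1, 19.9, 11.3, 0.0 m³/s; ΣQ_DR = 92.30 m³/s, peak = 35.1 m³/s.
Runoff depth d = ΣQ_DR·Δt / A = 92.30 × 1800 / (8.31 km²) = 19.99 mm.
The 1-cm UH is the DRH scaled by (10 mm)/d, so U_p = 35.1 × 10/19.99 = 17.6 m³/s.

U_p ≈ 17.6 m³/s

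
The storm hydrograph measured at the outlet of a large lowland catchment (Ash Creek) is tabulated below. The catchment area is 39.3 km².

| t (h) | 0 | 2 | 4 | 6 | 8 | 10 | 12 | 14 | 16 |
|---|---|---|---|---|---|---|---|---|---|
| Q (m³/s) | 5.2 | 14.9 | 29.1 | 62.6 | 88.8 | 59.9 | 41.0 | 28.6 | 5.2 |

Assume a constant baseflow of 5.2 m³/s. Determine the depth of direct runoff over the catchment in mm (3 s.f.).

Direct runoff: 0.0, 9.7, 23.9, 57.4, 83.6, 54.7, 35.8, 23.4, 0.0 m³/s; ΣQ_DR = 288.5 m³/s.
V = ΣQ_DR · Δt = 288.5 × 7200 s = 2.077 × 10^6 m³.
Over A = 39.3 km², depth = V / A = 52.9 mm.

d ≈ 52.9 mm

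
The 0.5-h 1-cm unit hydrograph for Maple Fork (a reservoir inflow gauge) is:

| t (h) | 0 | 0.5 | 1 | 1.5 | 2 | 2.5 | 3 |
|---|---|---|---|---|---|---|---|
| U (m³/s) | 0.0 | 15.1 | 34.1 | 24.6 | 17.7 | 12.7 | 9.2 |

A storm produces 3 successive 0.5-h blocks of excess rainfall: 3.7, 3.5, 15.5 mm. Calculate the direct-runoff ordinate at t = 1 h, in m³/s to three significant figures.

Q ≈ 17.9 m³/s

By discrete convolution, Q_j = Σ (P_i / 10 mm) · U_{j−i}.
At t = 1 h (j=2): Q = (3.7/10)·34.1 + (3.5/10)·15.1 + (15.5/10)·0.0 = 17.9 m³/s.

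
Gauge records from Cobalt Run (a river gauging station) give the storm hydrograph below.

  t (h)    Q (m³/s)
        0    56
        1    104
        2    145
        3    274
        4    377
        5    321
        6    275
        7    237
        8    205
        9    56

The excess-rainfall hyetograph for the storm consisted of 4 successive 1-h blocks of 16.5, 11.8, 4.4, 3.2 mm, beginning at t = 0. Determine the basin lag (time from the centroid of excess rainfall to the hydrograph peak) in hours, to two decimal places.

Centroid of excess rainfall: t_c = Σ P_i·t̄_i / ΣP_i = 1.3412 h (block centres at 0.5, 1.5, 2.5, 3.5 h).
Hydrograph peak occurs at t = 4 h, so basin lag t_L = 4 − 1.3412 = 2.66 h.

t_L ≈ 2.66 h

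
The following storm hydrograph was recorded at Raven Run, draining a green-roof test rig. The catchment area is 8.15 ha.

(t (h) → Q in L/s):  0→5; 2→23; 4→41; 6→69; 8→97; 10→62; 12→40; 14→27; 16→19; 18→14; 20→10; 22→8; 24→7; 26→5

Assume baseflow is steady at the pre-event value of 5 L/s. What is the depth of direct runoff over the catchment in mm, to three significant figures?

Direct runoff: 0.0, 18.0, 36.0, 64.0, 92.0, 57.0, 35.0, 22.0, 14.0, 9.0, 5.0, 3.0, 2.0, 0.0 L/s; ΣQ_DR = 357.0 L/s.
V = ΣQ_DR · Δt = 357.0 × 7200 s = 2.570 × 10^6 L.
Over A = 8.15 ha, depth = V / A = 31.5 mm.

d ≈ 31.5 mm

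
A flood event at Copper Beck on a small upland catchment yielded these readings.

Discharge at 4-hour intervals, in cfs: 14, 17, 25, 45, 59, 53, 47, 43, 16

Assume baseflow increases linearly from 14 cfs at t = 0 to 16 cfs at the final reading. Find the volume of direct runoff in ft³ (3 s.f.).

Direct-runoff ordinates (Q − Q_b): 0.00, 2.75, 10.50, 30.25, 44.00, 37.75, 31.50, 27.25, 0.00 cfs.
ΣQ_DR = 184.0 cfs.
With Δt = 4 h = 14400 s, V = ΣQ_DR · Δt = 184.0 × 14400 = 2.65 × 10^6 ft³.

V ≈ 2.65 × 10^6 ft³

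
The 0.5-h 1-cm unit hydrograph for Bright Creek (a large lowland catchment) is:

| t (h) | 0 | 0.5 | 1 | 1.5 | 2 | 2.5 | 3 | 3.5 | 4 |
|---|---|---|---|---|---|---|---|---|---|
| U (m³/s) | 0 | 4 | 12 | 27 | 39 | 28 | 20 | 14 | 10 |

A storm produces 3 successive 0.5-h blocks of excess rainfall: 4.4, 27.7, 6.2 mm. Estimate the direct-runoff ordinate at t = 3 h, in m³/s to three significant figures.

By discrete convolution, Q_j = Σ (P_i / 10 mm) · U_{j−i}.
At t = 3 h (j=6): Q = (4.4/10)·20 + (27.7/10)·28 + (6.2/10)·39 = 111 m³/s.

Q ≈ 111 m³/s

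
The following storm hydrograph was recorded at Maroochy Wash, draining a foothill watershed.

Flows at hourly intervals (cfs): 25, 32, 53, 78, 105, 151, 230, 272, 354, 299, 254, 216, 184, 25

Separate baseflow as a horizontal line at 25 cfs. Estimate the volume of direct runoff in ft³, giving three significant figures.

Direct-runoff ordinates (Q − Q_b): 0.0, 7.0, 28.0, 53.0, 80.0, 126.0, 205.0, 247.0, 329.0, 274.0, 229.0, 191.0, 159.0, 0.0 cfs.
ΣQ_DR = 1928 cfs.
With Δt = 1 h = 3600 s, V = ΣQ_DR · Δt = 1928 × 3600 = 6.94 × 10^6 ft³.

V ≈ 6.94 × 10^6 ft³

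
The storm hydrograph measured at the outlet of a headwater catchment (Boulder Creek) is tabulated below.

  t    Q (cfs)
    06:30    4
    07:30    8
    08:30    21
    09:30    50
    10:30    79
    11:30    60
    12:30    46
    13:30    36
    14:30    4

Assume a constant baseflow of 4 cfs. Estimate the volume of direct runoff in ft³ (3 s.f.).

Direct-runoff ordinates (Q − Q_b): 0.0, 4.0, 17.0, 46.0, 75.0, 56.0, 42.0, 32.0, 0.0 cfs.
ΣQ_DR = 272.0 cfs.
With Δt = 1 h = 3600 s, V = ΣQ_DR · Δt = 272.0 × 3600 = 9.79 × 10^5 ft³.

V ≈ 9.79 × 10^5 ft³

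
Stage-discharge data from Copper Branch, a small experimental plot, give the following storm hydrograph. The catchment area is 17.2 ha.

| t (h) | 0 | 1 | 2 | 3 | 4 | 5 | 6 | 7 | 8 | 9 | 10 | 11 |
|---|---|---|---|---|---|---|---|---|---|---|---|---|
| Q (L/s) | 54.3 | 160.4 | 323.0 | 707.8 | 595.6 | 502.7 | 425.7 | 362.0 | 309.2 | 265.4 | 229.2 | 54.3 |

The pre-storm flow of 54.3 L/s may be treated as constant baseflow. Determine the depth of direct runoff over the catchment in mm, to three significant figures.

d ≈ 69.9 mm

Direct runoff: 0.0, 106.1, 268.7, 653.5, 541.3, 448.4, 371.4, 307.7, 254.9, 211.1, 174.9, 0.0 L/s; ΣQ_DR = 3338 L/s.
V = ΣQ_DR · Δt = 3338 × 3600 s = 1.202 × 10^7 L.
Over A = 17.2 ha, depth = V / A = 69.9 mm.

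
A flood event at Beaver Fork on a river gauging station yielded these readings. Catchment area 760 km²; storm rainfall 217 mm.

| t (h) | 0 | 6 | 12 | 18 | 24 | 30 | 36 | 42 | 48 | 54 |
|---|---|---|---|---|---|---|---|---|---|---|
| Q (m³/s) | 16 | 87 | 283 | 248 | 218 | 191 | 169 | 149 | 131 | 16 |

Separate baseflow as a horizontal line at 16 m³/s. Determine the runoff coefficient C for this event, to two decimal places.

ΣQ_DR = 1348 m³/s; V = ΣQ_DR·Δt = 2.912 × 10^7 m³.
Runoff depth d = V / A = 38.31 mm.
C = d / P = 38.31 / 217 = 0.18.

C ≈ 0.18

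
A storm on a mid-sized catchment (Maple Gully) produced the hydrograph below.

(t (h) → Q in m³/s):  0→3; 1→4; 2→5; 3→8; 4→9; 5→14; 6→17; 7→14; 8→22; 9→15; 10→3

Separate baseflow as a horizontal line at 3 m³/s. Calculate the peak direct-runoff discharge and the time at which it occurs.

Subtracting baseflow gives direct-runoff ordinates: 0.0, 1.0, 2.0, 5.0, 6.0, 11.0, 14.0, 11.0, 19.0, 12.0, 0.0 m³/s.
The maximum is 19.0 m³/s, occurring at the reading for t = 8 h.

Q_p = 19.0 m³/s at t = 8 h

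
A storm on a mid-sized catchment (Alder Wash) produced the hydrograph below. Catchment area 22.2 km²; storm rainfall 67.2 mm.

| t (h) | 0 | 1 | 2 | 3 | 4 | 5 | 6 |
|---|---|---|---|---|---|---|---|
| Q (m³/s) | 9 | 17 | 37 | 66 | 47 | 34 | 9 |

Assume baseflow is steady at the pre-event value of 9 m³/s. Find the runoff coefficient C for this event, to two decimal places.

ΣQ_DR = 156.0 m³/s; V = ΣQ_DR·Δt = 5.616 × 10^5 m³.
Runoff depth d = V / A = 25.30 mm.
C = d / P = 25.30 / 67.2 = 0.38.

C ≈ 0.38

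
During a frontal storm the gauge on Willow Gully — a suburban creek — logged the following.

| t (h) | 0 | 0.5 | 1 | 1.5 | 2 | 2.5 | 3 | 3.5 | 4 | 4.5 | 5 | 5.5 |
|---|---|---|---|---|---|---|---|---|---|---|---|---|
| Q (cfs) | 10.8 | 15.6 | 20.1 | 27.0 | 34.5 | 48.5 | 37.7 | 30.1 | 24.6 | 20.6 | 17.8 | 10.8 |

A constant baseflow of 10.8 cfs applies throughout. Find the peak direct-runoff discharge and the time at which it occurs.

Subtracting baseflow gives direct-runoff ordinates: 0.0, 4.8, 9.3, 16.2, 23.7, 37.7, 26.9, 19.3, 13.8, 9.8, 7.0, 0.0 cfs.
The maximum is 37.7 cfs, occurring at the reading for t = 2.5 h.

Q_p = 37.7 cfs at t = 2.5 h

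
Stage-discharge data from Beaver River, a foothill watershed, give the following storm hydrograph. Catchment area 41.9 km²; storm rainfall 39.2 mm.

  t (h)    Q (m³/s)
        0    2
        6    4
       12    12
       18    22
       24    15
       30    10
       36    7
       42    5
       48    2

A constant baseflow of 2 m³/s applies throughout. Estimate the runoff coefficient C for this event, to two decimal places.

ΣQ_DR = 61.00 m³/s; V = ΣQ_DR·Δt = 1.318 × 10^6 m³.
Runoff depth d = V / A = 31.45 mm.
C = d / P = 31.45 / 39.2 = 0.80.

C ≈ 0.80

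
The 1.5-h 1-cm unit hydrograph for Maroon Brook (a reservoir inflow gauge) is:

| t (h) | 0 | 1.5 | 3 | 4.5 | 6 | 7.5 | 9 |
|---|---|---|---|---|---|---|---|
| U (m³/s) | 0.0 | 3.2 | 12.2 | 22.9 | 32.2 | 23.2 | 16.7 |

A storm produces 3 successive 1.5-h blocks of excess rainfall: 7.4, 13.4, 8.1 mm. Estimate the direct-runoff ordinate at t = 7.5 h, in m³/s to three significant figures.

Q ≈ 78.9 m³/s

By discrete convolution, Q_j = Σ (P_i / 10 mm) · U_{j−i}.
At t = 7.5 h (j=5): Q = (7.4/10)·23.2 + (13.4/10)·32.2 + (8.1/10)·22.9 = 78.9 m³/s.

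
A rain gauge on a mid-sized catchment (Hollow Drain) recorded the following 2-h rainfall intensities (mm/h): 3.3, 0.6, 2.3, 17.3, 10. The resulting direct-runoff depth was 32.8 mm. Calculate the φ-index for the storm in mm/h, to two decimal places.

φ ≈ 5.45 mm/h

Only the 2 blocks with intensity above φ contribute runoff: 17.3, 10 mm/h.
Σ(I−φ)·Δt = d  ⇒  (17.3+10 − 2φ)·2 = 32.8
φ = (27.30 − 32.8/2) / 2 = 5.45 mm/h.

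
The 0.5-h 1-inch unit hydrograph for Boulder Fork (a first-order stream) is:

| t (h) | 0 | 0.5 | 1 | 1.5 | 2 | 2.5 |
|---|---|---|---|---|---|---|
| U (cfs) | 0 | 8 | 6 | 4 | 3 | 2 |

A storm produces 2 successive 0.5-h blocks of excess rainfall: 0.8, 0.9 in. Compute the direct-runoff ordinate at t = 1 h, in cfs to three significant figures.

Q ≈ 12.0 cfs

By discrete convolution, Q_j = Σ (P_i / 1 in) · U_{j−i}.
At t = 1 h (j=2): Q = (0.8/1)·6 + (0.9/1)·8 = 12.0 cfs.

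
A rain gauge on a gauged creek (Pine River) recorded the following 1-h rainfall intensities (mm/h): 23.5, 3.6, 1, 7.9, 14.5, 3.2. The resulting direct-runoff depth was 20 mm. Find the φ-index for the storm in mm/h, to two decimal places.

φ ≈ 9.00 mm/h

Only the 2 blocks with intensity above φ contribute runoff: 23.5, 14.5 mm/h.
Σ(I−φ)·Δt = d  ⇒  (23.5+14.5 − 2φ)·1 = 20
φ = (38.00 − 20/1) / 2 = 9.00 mm/h.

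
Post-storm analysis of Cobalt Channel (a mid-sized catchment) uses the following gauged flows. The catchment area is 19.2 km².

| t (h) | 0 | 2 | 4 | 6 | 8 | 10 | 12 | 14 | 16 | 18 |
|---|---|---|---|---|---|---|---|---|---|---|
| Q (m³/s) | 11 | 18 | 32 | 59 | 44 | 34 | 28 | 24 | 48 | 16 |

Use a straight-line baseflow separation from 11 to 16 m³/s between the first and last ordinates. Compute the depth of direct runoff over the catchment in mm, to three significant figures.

d ≈ 67.1 mm

Direct runoff: 0.00, 6.44, 19.89, 46.33, 30.78, 20.22, 13.67, 9.11, 32.56, 0.00 m³/s; ΣQ_DR = 179.0 m³/s.
V = ΣQ_DR · Δt = 179.0 × 7200 s = 1.289 × 10^6 m³.
Over A = 19.2 km², depth = V / A = 67.1 mm.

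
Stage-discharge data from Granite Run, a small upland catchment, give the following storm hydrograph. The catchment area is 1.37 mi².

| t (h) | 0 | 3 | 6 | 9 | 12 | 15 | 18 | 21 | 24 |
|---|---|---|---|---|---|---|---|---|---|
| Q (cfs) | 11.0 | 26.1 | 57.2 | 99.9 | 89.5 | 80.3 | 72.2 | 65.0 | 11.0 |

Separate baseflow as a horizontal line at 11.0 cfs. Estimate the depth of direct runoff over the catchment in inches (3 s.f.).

d ≈ 1.40 in

Direct runoff: 0.0, 15.1, 46.2, 88.9, 78.5, 69.3, 61.2, 54.0, 0.0 cfs; ΣQ_DR = 413.2 cfs.
V = ΣQ_DR · Δt = 413.2 × 10800 s = 4.463 × 10^6 ft³.
Over A = 1.37 mi², depth = V / A = 1.40 in.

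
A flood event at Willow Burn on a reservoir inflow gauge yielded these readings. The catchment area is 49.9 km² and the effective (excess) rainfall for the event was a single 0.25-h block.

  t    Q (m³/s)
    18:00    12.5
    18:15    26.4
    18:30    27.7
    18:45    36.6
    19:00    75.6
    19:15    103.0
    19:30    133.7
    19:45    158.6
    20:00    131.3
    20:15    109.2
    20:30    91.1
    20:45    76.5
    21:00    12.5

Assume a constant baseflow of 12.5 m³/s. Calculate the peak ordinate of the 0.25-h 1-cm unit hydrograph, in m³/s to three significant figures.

Direct runoff: 0.0, 13.9, 15.2, 24.1, 63.1, 90.5, 121.2, 146.1, 118.8, 96.7, 78.6, 64.0, 0.0 m³/s; ΣQ_DR = 832.2 m³/s, peak = 146.1 m³/s.
Runoff depth d = ΣQ_DR·Δt / A = 832.2 × 900 / (49.9 km²) = 15.01 mm.
The 1-cm UH is the DRH scaled by (10 mm)/d, so U_p = 146.1 × 10/15.01 = 97.3 m³/s.

U_p ≈ 97.3 m³/s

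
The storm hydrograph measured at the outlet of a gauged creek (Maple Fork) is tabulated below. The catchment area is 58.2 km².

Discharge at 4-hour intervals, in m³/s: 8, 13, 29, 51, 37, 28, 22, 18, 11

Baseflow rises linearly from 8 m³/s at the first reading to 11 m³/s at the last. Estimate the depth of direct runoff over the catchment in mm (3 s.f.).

d ≈ 32.5 mm

Direct runoff: 0.00, 4.62, 20.25, 41.88, 27.50, 18.12, 11.75, 7.38, 0.00 m³/s; ΣQ_DR = 131.5 m³/s.
V = ΣQ_DR · Δt = 131.5 × 14400 s = 1.894 × 10^6 m³.
Over A = 58.2 km², depth = V / A = 32.5 mm.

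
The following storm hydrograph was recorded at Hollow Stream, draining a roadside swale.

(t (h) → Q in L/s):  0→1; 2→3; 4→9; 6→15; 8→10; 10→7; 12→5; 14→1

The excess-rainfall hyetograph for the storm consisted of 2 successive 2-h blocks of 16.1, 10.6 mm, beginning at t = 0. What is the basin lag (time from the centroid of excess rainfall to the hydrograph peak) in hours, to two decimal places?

Centroid of excess rainfall: t_c = Σ P_i·t̄_i / ΣP_i = 1.7940 h (block centres at 1, 3 h).
Hydrograph peak occurs at t = 6 h, so basin lag t_L = 6 − 1.7940 = 4.21 h.

t_L ≈ 4.21 h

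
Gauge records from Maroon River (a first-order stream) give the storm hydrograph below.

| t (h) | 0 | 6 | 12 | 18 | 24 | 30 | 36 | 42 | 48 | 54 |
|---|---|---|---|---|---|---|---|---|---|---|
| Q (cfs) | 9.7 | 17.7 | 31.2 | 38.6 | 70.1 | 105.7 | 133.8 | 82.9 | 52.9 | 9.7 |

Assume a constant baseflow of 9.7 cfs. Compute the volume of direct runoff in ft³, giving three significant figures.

V ≈ 9.83 × 10^6 ft³

Direct-runoff ordinates (Q − Q_b): 0.0, 8.0, 21.5, 28.9, 60.4, 96.0, 124.1, 73.2, 43.2, 0.0 cfs.
ΣQ_DR = 455.3 cfs.
With Δt = 6 h = 21600 s, V = ΣQ_DR · Δt = 455.3 × 21600 = 9.83 × 10^6 ft³.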